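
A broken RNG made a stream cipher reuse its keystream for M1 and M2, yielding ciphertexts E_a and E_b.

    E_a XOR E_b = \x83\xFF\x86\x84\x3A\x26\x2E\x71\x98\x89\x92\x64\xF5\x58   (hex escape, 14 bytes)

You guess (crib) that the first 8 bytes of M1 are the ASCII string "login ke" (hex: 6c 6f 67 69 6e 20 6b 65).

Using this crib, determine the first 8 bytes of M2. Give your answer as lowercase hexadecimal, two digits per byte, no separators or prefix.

ef90e1ed54064514

Since E_a ⊕ E_b = M1 ⊕ M2, XORing with the guessed M1 bytes yields the corresponding M2 bytes: M2 = (E_a ⊕ E_b) ⊕ M1.
byte 0: 131 ⊕ 108 = 239
byte 1: 255 ⊕ 111 = 144
byte 2: 134 ⊕ 103 = 225
byte 3: 132 ⊕ 105 = 237
byte 4:  58 ⊕ 110 =  84
byte 5:  38 ⊕  32 =   6
byte 6:  46 ⊕ 107 =  69
byte 7: 113 ⊕ 101 =  20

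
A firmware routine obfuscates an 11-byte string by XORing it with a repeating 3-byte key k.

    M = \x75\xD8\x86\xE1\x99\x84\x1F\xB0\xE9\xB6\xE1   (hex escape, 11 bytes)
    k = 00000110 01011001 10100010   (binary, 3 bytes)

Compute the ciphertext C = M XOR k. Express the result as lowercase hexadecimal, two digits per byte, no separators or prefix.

The 3-byte key repeats, so the effective keystream is 06 59 a2 06 59 a2 06 59 a2 06 59.
byte 0: 75 XOR 06 = 73
byte 1: d8 XOR 59 = 81
byte 2: 86 XOR a2 = 24
byte 3: e1 XOR 06 = e7
byte 4: 99 XOR 59 = c0
byte 5: 84 XOR a2 = 26
byte 6: 1f XOR 06 = 19
byte 7: b0 XOR 59 = e9
byte 8: e9 XOR a2 = 4b
byte 9: b6 XOR 06 = b0
byte 10: e1 XOR 59 = b8

738124e7c02619e94bb0b8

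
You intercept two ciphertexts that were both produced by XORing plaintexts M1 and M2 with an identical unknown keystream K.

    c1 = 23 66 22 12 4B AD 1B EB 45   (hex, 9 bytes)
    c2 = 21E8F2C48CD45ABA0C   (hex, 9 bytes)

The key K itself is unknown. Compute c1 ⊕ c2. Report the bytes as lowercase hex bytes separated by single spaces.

02 8e d0 d6 c7 79 41 51 49

c1 ⊕ c2 = (M1 ⊕ K) ⊕ (M2 ⊕ K) = M1 ⊕ M2 — the shared key cancels under XOR.
00100011 ⊕ 00100001 = 00000010
01100110 ⊕ 11101000 = 10001110
00100010 ⊕ 11110010 = 11010000
00010010 ⊕ 11000100 = 11010110
01001011 ⊕ 10001100 = 11000111
10101101 ⊕ 11010100 = 01111001
00011011 ⊕ 01011010 = 01000001
11101011 ⊕ 10111010 = 01010001
01000101 ⊕ 00001100 = 01001001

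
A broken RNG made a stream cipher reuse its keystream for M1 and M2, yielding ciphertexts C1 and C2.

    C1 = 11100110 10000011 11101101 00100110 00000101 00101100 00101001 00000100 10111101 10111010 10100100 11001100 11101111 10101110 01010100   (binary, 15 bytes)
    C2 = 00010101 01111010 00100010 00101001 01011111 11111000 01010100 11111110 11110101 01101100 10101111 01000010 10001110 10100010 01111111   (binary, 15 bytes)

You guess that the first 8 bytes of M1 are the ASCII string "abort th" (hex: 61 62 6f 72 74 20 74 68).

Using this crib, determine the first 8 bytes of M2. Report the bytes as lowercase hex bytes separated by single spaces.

First, C1 ⊕ C2 = (M1 ⊕ K) ⊕ (M2 ⊕ K) = M1 ⊕ M2, so the key drops out. Then M2 = (M1 ⊕ M2) ⊕ M1 over the first 8 bytes.
byte 0: (e6 xor 15) xor 61 = f3 xor 61 = 92
byte 1: (83 xor 7a) xor 62 = f9 xor 62 = 9b
byte 2: (ed xor 22) xor 6f = cf xor 6f = a0
byte 3: (26 xor 29) xor 72 = 0f xor 72 = 7d
byte 4: (05 xor 5f) xor 74 = 5a xor 74 = 2e
byte 5: (2c xor f8) xor 20 = d4 xor 20 = f4
byte 6: (29 xor 54) xor 74 = 7d xor 74 = 09
byte 7: (04 xor fe) xor 68 = fa xor 68 = 92

92 9b a0 7d 2e f4 09 92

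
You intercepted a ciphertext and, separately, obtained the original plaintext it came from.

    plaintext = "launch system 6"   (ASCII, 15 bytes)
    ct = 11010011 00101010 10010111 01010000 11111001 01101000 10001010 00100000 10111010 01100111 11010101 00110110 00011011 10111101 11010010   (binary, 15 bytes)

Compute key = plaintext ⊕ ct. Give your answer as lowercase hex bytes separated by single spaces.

bf 4b e2 3e 9a 00 aa 53 c3 14 a1 53 76 9d e4

Since ct = plaintext ⊕ key, XORing both sides with plaintext gives key = plaintext ⊕ ct.
byte 0: 6c xor d3 = bf
byte 1: 61 xor 2a = 4b
byte 2: 75 xor 97 = e2
byte 3: 6e xor 50 = 3e
byte 4: 63 xor f9 = 9a
byte 5: 68 xor 68 = 00
byte 6: 20 xor 8a = aa
byte 7: 73 xor 20 = 53
byte 8: 79 xor ba = c3
byte 9: 73 xor 67 = 14
byte 10: 74 xor d5 = a1
byte 11: 65 xor 36 = 53
byte 12: 6d xor 1b = 76
byte 13: 20 xor bd = 9d
byte 14: 36 xor d2 = e4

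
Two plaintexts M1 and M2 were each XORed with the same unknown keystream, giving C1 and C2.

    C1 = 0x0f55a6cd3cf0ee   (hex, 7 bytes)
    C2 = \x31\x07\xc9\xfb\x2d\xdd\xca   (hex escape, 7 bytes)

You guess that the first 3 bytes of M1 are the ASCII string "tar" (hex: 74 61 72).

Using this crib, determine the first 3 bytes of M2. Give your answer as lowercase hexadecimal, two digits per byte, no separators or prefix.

First, C1 ⊕ C2 = (M1 ⊕ K) ⊕ (M2 ⊕ K) = M1 ⊕ M2, so the key drops out. Then M2 = (M1 ⊕ M2) ⊕ M1 over the first 3 bytes.
byte 0: (0f ⊕ 31) ⊕ 74 = 3e ⊕ 74 = 4a
byte 1: (55 ⊕ 07) ⊕ 61 = 52 ⊕ 61 = 33
byte 2: (a6 ⊕ c9) ⊕ 72 = 6f ⊕ 72 = 1d

4a331d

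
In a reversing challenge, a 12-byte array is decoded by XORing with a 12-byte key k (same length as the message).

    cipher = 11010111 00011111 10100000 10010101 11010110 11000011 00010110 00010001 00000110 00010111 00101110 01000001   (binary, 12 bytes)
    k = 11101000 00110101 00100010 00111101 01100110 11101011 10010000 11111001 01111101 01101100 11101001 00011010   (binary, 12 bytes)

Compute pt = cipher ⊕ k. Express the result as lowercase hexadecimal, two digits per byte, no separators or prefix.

XOR is its own inverse, so applying the key byte-wise gives the result directly.
byte 0: d7 xor e8 = 3f
byte 1: 1f xor 35 = 2a
byte 2: a0 xor 22 = 82
byte 3: 95 xor 3d = a8
byte 4: d6 xor 66 = b0
byte 5: c3 xor eb = 28
byte 6: 16 xor 90 = 86
byte 7: 11 xor f9 = e8
byte 8: 06 xor 7d = 7b
byte 9: 17 xor 6c = 7b
byte 10: 2e xor e9 = c7
byte 11: 41 xor 1a = 5b

3f2a82a8b02886e87b7bc75b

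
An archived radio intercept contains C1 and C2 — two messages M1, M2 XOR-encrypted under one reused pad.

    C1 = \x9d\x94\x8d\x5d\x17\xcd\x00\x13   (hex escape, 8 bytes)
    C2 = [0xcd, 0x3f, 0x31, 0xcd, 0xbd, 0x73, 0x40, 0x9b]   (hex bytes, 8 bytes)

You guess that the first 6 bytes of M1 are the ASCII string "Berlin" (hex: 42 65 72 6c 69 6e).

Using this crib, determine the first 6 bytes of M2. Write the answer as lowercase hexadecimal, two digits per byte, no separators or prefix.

First, C1 ⊕ C2 = (M1 ⊕ K) ⊕ (M2 ⊕ K) = M1 ⊕ M2, so the key drops out. Then M2 = (M1 ⊕ M2) ⊕ M1 over the first 6 bytes.
byte 0: (9d xor cd) xor 42 = 50 xor 42 = 12
byte 1: (94 xor 3f) xor 65 = ab xor 65 = ce
byte 2: (8d xor 31) xor 72 = bc xor 72 = ce
byte 3: (5d xor cd) xor 6c = 90 xor 6c = fc
byte 4: (17 xor bd) xor 69 = aa xor 69 = c3
byte 5: (cd xor 73) xor 6e = be xor 6e = d0

12cecefcc3d0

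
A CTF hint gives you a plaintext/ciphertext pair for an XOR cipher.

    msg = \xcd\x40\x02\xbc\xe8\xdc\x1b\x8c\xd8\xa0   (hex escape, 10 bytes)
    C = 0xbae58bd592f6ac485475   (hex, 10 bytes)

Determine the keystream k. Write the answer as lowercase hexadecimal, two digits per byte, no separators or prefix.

77a589697a2ab7c48cd5

Since C = msg ⊕ k, XORing both sides with msg gives k = msg ⊕ C.
cd XOR ba = 77
40 XOR e5 = a5
02 XOR 8b = 89
bc XOR d5 = 69
e8 XOR 92 = 7a
dc XOR f6 = 2a
1b XOR ac = b7
8c XOR 48 = c4
d8 XOR 54 = 8c
a0 XOR 75 = d5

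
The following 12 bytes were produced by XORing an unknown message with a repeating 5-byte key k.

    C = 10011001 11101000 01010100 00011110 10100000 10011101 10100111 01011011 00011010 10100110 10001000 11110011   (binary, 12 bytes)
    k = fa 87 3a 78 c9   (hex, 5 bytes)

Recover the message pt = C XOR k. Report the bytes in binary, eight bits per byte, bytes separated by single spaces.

01100011 01101111 01101110 01100110 01101001 01100111 00100000 01100001 01100010 01101111 01110010 01110100

The 5-byte key repeats, so the effective keystream is fa 87 3a 78 c9 fa 87 3a 78 c9 fa 87.
byte 0: 99 xor fa = 63
byte 1: e8 xor 87 = 6f
byte 2: 54 xor 3a = 6e
byte 3: 1e xor 78 = 66
byte 4: a0 xor c9 = 69
byte 5: 9d xor fa = 67
byte 6: a7 xor 87 = 20
byte 7: 5b xor 3a = 61
byte 8: 1a xor 78 = 62
byte 9: a6 xor c9 = 6f
byte 10: 88 xor fa = 72
byte 11: f3 xor 87 = 74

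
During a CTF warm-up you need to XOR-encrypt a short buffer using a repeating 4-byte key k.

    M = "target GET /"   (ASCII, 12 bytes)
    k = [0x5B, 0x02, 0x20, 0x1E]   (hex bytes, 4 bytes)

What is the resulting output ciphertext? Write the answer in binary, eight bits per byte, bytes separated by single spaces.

The 4-byte key repeats, so the effective keystream is 5b 02 20 1e 5b 02 20 1e 5b 02 20 1e.
byte 0: 74 ⊕ 5b = 2f
byte 1: 61 ⊕ 02 = 63
byte 2: 72 ⊕ 20 = 52
byte 3: 67 ⊕ 1e = 79
byte 4: 65 ⊕ 5b = 3e
byte 5: 74 ⊕ 02 = 76
byte 6: 20 ⊕ 20 = 00
byte 7: 47 ⊕ 1e = 59
byte 8: 45 ⊕ 5b = 1e
byte 9: 54 ⊕ 02 = 56
byte 10: 20 ⊕ 20 = 00
byte 11: 2f ⊕ 1e = 31

00101111 01100011 01010010 01111001 00111110 01110110 00000000 01011001 00011110 01010110 00000000 00110001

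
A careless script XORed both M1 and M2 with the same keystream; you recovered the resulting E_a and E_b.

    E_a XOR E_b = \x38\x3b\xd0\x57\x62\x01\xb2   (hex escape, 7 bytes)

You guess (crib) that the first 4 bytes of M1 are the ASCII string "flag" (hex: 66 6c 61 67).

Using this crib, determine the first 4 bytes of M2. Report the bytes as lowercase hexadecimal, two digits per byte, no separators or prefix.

Since E_a ⊕ E_b = M1 ⊕ M2, XORing with the guessed M1 bytes yields the corresponding M2 bytes: M2 = (E_a ⊕ E_b) ⊕ M1.
38 XOR 66 = 5e
3b XOR 6c = 57
d0 XOR 61 = b1
57 XOR 67 = 30

5e57b130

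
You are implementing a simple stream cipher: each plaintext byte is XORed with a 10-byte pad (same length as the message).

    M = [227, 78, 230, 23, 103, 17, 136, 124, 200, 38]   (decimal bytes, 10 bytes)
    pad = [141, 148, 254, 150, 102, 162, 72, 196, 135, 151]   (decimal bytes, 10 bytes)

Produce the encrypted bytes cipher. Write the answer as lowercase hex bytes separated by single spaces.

6e da 18 81 01 b3 c0 b8 4f b1

XOR is its own inverse, so applying the key byte-wise gives the result directly.
byte 0: e3 XOR 8d = 6e
byte 1: 4e XOR 94 = da
byte 2: e6 XOR fe = 18
byte 3: 17 XOR 96 = 81
byte 4: 67 XOR 66 = 01
byte 5: 11 XOR a2 = b3
byte 6: 88 XOR 48 = c0
byte 7: 7c XOR c4 = b8
byte 8: c8 XOR 87 = 4f
byte 9: 26 XOR 97 = b1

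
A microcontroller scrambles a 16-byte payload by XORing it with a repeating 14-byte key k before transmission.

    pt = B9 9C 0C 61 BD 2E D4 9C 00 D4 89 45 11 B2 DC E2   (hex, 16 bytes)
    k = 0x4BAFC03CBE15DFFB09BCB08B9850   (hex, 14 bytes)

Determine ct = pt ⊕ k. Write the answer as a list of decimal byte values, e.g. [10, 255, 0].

The 14-byte key repeats, so the effective keystream is 4b af c0 3c be 15 df fb 09 bc b0 8b 98 50 4b af.
byte 0: b9 XOR 4b = f2
byte 1: 9c XOR af = 33
byte 2: 0c XOR c0 = cc
byte 3: 61 XOR 3c = 5d
byte 4: bd XOR be = 03
byte 5: 2e XOR 15 = 3b
byte 6: d4 XOR df = 0b
byte 7: 9c XOR fb = 67
byte 8: 00 XOR 09 = 09
byte 9: d4 XOR bc = 68
byte 10: 89 XOR b0 = 39
byte 11: 45 XOR 8b = ce
byte 12: 11 XOR 98 = 89
byte 13: b2 XOR 50 = e2
byte 14: dc XOR 4b = 97
byte 15: e2 XOR af = 4d

[242, 51, 204, 93, 3, 59, 11, 103, 9, 104, 57, 206, 137, 226, 151, 77]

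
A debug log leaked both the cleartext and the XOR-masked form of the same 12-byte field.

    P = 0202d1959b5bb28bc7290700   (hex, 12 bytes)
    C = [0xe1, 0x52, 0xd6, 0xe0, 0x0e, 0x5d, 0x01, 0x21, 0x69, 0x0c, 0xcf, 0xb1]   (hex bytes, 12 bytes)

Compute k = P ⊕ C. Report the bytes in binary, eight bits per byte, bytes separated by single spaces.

11100011 01010000 00000111 01110101 10010101 00000110 10110011 10101010 10101110 00100101 11001000 10110001

Since C = P ⊕ k, XORing both sides with P gives k = P ⊕ C.
02 XOR e1 = e3
02 XOR 52 = 50
d1 XOR d6 = 07
95 XOR e0 = 75
9b XOR 0e = 95
5b XOR 5d = 06
b2 XOR 01 = b3
8b XOR 21 = aa
c7 XOR 69 = ae
29 XOR 0c = 25
07 XOR cf = c8
00 XOR b1 = b1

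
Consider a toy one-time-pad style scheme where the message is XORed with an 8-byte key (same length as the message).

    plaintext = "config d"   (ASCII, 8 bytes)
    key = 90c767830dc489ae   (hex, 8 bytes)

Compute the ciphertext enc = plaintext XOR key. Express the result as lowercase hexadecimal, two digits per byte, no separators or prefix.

f3a809e564a3a9ca

XOR is its own inverse, so applying the key byte-wise gives the result directly.
01100011 ⊕ 10010000 = 11110011
01101111 ⊕ 11000111 = 10101000
01101110 ⊕ 01100111 = 00001001
01100110 ⊕ 10000011 = 11100101
01101001 ⊕ 00001101 = 01100100
01100111 ⊕ 11000100 = 10100011
00100000 ⊕ 10001001 = 10101001
01100100 ⊕ 10101110 = 11001010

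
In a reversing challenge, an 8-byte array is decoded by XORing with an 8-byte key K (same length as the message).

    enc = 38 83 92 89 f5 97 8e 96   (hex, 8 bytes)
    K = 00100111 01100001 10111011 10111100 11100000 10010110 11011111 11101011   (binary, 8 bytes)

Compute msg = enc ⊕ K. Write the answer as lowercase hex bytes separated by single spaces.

XOR is its own inverse, so applying the key byte-wise gives the result directly.
byte 0: 00111000 ^ 00100111 = 00011111
byte 1: 10000011 ^ 01100001 = 11100010
byte 2: 10010010 ^ 10111011 = 00101001
byte 3: 10001001 ^ 10111100 = 00110101
byte 4: 11110101 ^ 11100000 = 00010101
byte 5: 10010111 ^ 10010110 = 00000001
byte 6: 10001110 ^ 11011111 = 01010001
byte 7: 10010110 ^ 11101011 = 01111101

1f e2 29 35 15 01 51 7d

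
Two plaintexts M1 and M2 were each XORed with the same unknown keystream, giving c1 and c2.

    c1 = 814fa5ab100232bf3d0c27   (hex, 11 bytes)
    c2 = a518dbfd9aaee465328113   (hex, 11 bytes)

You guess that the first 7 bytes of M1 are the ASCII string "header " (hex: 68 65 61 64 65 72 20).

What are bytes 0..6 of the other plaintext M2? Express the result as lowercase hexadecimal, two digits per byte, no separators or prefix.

4c321f32efdef6

First, c1 ⊕ c2 = (M1 ⊕ K) ⊕ (M2 ⊕ K) = M1 ⊕ M2, so the key drops out. Then M2 = (M1 ⊕ M2) ⊕ M1 over the first 7 bytes.
byte 0: (81 ⊕ a5) ⊕ 68 = 24 ⊕ 68 = 4c
byte 1: (4f ⊕ 18) ⊕ 65 = 57 ⊕ 65 = 32
byte 2: (a5 ⊕ db) ⊕ 61 = 7e ⊕ 61 = 1f
byte 3: (ab ⊕ fd) ⊕ 64 = 56 ⊕ 64 = 32
byte 4: (10 ⊕ 9a) ⊕ 65 = 8a ⊕ 65 = ef
byte 5: (02 ⊕ ae) ⊕ 72 = ac ⊕ 72 = de
byte 6: (32 ⊕ e4) ⊕ 20 = d6 ⊕ 20 = f6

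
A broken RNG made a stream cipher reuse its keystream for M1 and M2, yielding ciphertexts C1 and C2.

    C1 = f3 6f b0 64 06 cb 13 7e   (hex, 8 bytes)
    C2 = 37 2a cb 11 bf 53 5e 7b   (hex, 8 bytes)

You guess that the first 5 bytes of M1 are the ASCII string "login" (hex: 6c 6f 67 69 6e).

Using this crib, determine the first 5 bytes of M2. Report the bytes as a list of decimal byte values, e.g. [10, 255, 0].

First, C1 ⊕ C2 = (M1 ⊕ K) ⊕ (M2 ⊕ K) = M1 ⊕ M2, so the key drops out. Then M2 = (M1 ⊕ M2) ⊕ M1 over the first 5 bytes.
byte 0: (f3 xor 37) xor 6c = c4 xor 6c = a8
byte 1: (6f xor 2a) xor 6f = 45 xor 6f = 2a
byte 2: (b0 xor cb) xor 67 = 7b xor 67 = 1c
byte 3: (64 xor 11) xor 69 = 75 xor 69 = 1c
byte 4: (06 xor bf) xor 6e = b9 xor 6e = d7

[168, 42, 28, 28, 215]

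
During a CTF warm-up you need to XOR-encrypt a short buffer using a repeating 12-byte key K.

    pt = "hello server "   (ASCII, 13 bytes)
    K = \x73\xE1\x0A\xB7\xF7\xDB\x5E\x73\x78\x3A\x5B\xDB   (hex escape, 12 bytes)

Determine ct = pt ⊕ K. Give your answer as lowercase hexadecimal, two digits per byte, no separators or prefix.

1b8466db98fb2d160a4c3ea953

The 12-byte key repeats, so the effective keystream is 73 e1 0a b7 f7 db 5e 73 78 3a 5b db 73.
byte 0: 68 xor 73 = 1b
byte 1: 65 xor e1 = 84
byte 2: 6c xor 0a = 66
byte 3: 6c xor b7 = db
byte 4: 6f xor f7 = 98
byte 5: 20 xor db = fb
byte 6: 73 xor 5e = 2d
byte 7: 65 xor 73 = 16
byte 8: 72 xor 78 = 0a
byte 9: 76 xor 3a = 4c
byte 10: 65 xor 5b = 3e
byte 11: 72 xor db = a9
byte 12: 20 xor 73 = 53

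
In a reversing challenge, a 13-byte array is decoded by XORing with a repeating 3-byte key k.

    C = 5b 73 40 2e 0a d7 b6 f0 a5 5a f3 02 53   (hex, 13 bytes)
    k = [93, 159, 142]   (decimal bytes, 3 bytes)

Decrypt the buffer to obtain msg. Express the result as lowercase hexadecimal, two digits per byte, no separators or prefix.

The 3-byte key repeats, so the effective keystream is 5d 9f 8e 5d 9f 8e 5d 9f 8e 5d 9f 8e 5d.
byte 0:  91 xor  93 =   6
byte 1: 115 xor 159 = 236
byte 2:  64 xor 142 = 206
byte 3:  46 xor  93 = 115
byte 4:  10 xor 159 = 149
byte 5: 215 xor 142 =  89
byte 6: 182 xor  93 = 235
byte 7: 240 xor 159 = 111
byte 8: 165 xor 142 =  43
byte 9:  90 xor  93 =   7
byte 10: 243 xor 159 = 108
byte 11:   2 xor 142 = 140
byte 12:  83 xor  93 =  14

06ecce739559eb6f2b076c8c0e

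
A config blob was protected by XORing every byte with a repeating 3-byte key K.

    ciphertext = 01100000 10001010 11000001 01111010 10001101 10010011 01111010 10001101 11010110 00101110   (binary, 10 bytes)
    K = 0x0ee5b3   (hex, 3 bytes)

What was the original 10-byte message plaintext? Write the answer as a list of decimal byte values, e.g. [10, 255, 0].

[110, 111, 114, 116, 104, 32, 116, 104, 101, 32]

The 3-byte key repeats, so the effective keystream is 0e e5 b3 0e e5 b3 0e e5 b3 0e.
byte 0:  96 ⊕  14 = 110
byte 1: 138 ⊕ 229 = 111
byte 2: 193 ⊕ 179 = 114
byte 3: 122 ⊕  14 = 116
byte 4: 141 ⊕ 229 = 104
byte 5: 147 ⊕ 179 =  32
byte 6: 122 ⊕  14 = 116
byte 7: 141 ⊕ 229 = 104
byte 8: 214 ⊕ 179 = 101
byte 9:  46 ⊕  14 =  32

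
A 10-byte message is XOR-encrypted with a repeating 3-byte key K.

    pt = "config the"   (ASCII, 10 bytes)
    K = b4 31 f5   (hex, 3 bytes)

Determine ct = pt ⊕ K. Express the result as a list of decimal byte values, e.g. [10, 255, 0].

The 3-byte key repeats, so the effective keystream is b4 31 f5 b4 31 f5 b4 31 f5 b4.
byte 0: 63 ⊕ b4 = d7
byte 1: 6f ⊕ 31 = 5e
byte 2: 6e ⊕ f5 = 9b
byte 3: 66 ⊕ b4 = d2
byte 4: 69 ⊕ 31 = 58
byte 5: 67 ⊕ f5 = 92
byte 6: 20 ⊕ b4 = 94
byte 7: 74 ⊕ 31 = 45
byte 8: 68 ⊕ f5 = 9d
byte 9: 65 ⊕ b4 = d1

[215, 94, 155, 210, 88, 146, 148, 69, 157, 209]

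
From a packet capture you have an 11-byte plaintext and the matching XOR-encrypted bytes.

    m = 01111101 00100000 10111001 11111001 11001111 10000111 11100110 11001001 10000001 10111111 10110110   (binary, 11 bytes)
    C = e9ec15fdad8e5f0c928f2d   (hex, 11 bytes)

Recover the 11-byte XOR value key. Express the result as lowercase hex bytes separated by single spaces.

94 cc ac 04 62 09 b9 c5 13 30 9b

Since C = m ⊕ key, XORing both sides with m gives key = m ⊕ C.
7d ^ e9 = 94
20 ^ ec = cc
b9 ^ 15 = ac
f9 ^ fd = 04
cf ^ ad = 62
87 ^ 8e = 09
e6 ^ 5f = b9
c9 ^ 0c = c5
81 ^ 92 = 13
bf ^ 8f = 30
b6 ^ 2d = 9b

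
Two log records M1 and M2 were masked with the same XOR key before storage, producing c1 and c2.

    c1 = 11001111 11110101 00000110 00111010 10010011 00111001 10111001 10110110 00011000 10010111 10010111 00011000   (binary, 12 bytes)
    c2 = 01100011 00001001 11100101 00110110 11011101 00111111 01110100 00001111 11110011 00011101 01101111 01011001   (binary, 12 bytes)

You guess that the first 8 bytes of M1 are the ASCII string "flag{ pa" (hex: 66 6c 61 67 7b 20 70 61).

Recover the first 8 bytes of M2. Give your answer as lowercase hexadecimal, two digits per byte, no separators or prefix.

First, c1 ⊕ c2 = (M1 ⊕ K) ⊕ (M2 ⊕ K) = M1 ⊕ M2, so the key drops out. Then M2 = (M1 ⊕ M2) ⊕ M1 over the first 8 bytes.
byte 0: (cf xor 63) xor 66 = ac xor 66 = ca
byte 1: (f5 xor 09) xor 6c = fc xor 6c = 90
byte 2: (06 xor e5) xor 61 = e3 xor 61 = 82
byte 3: (3a xor 36) xor 67 = 0c xor 67 = 6b
byte 4: (93 xor dd) xor 7b = 4e xor 7b = 35
byte 5: (39 xor 3f) xor 20 = 06 xor 20 = 26
byte 6: (b9 xor 74) xor 70 = cd xor 70 = bd
byte 7: (b6 xor 0f) xor 61 = b9 xor 61 = d8

ca90826b3526bdd8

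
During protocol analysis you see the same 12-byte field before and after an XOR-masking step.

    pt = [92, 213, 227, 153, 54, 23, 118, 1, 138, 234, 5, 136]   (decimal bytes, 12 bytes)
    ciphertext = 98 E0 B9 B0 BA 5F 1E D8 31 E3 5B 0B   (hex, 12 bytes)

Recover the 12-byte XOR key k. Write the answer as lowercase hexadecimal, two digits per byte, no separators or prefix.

Since ciphertext = pt ⊕ k, XORing both sides with pt gives k = pt ⊕ ciphertext.
5c xor 98 = c4
d5 xor e0 = 35
e3 xor b9 = 5a
99 xor b0 = 29
36 xor ba = 8c
17 xor 5f = 48
76 xor 1e = 68
01 xor d8 = d9
8a xor 31 = bb
ea xor e3 = 09
05 xor 5b = 5e
88 xor 0b = 83

c4355a298c4868d9bb095e83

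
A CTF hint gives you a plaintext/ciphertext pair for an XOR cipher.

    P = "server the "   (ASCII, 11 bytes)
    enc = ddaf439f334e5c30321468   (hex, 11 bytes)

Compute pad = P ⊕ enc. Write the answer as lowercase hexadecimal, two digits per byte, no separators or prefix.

Since enc = P ⊕ pad, XORing both sides with P gives pad = P ⊕ enc.
73 xor dd = ae
65 xor af = ca
72 xor 43 = 31
76 xor 9f = e9
65 xor 33 = 56
72 xor 4e = 3c
20 xor 5c = 7c
74 xor 30 = 44
68 xor 32 = 5a
65 xor 14 = 71
20 xor 68 = 48

aeca31e9563c7c445a7148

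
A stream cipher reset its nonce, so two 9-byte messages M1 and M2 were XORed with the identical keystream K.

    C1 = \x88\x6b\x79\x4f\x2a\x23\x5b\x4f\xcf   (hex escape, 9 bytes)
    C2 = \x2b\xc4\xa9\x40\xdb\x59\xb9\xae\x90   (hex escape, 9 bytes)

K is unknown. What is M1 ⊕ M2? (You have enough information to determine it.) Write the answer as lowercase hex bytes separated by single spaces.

C1 ⊕ C2 = (M1 ⊕ K) ⊕ (M2 ⊕ K) = M1 ⊕ M2 — the shared key cancels under XOR.
88 xor 2b = a3
6b xor c4 = af
79 xor a9 = d0
4f xor 40 = 0f
2a xor db = f1
23 xor 59 = 7a
5b xor b9 = e2
4f xor ae = e1
cf xor 90 = 5f

a3 af d0 0f f1 7a e2 e1 5f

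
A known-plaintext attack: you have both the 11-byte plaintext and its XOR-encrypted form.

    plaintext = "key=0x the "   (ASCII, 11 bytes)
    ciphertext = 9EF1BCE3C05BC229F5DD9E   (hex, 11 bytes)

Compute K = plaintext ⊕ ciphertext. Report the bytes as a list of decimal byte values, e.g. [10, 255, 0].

Since ciphertext = plaintext ⊕ K, XORing both sides with plaintext gives K = plaintext ⊕ ciphertext.
byte 0: 107 XOR 158 = 245
byte 1: 101 XOR 241 = 148
byte 2: 121 XOR 188 = 197
byte 3:  61 XOR 227 = 222
byte 4:  48 XOR 192 = 240
byte 5: 120 XOR  91 =  35
byte 6:  32 XOR 194 = 226
byte 7: 116 XOR  41 =  93
byte 8: 104 XOR 245 = 157
byte 9: 101 XOR 221 = 184
byte 10:  32 XOR 158 = 190

[245, 148, 197, 222, 240, 35, 226, 93, 157, 184, 190]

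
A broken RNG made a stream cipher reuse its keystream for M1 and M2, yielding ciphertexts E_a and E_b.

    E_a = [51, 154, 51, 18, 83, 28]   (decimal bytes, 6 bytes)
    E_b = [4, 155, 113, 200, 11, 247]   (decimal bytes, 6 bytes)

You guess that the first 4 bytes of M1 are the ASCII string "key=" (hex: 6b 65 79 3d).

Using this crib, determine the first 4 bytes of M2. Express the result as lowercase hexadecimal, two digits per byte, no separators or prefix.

5c643be7

First, E_a ⊕ E_b = (M1 ⊕ K) ⊕ (M2 ⊕ K) = M1 ⊕ M2, so the key drops out. Then M2 = (M1 ⊕ M2) ⊕ M1 over the first 4 bytes.
byte 0: (33 XOR 04) XOR 6b = 37 XOR 6b = 5c
byte 1: (9a XOR 9b) XOR 65 = 01 XOR 65 = 64
byte 2: (33 XOR 71) XOR 79 = 42 XOR 79 = 3b
byte 3: (12 XOR c8) XOR 3d = da XOR 3d = e7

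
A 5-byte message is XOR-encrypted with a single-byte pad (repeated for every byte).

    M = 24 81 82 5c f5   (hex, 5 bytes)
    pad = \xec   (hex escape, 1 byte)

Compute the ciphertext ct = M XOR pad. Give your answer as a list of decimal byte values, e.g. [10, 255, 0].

[200, 109, 110, 176, 25]

The 1-byte key repeats, so the effective keystream is ec ec ec ec ec.
byte 0: 00100100 xor 11101100 = 11001000
byte 1: 10000001 xor 11101100 = 01101101
byte 2: 10000010 xor 11101100 = 01101110
byte 3: 01011100 xor 11101100 = 10110000
byte 4: 11110101 xor 11101100 = 00011001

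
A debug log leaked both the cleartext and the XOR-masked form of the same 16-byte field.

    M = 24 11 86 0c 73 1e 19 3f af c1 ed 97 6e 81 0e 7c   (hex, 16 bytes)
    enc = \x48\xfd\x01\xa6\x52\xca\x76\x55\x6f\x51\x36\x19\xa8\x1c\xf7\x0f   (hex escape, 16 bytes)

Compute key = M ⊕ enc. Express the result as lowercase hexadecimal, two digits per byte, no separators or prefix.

Since enc = M ⊕ key, XORing both sides with M gives key = M ⊕ enc.
byte 0: 00100100 ⊕ 01001000 = 01101100
byte 1: 00010001 ⊕ 11111101 = 11101100
byte 2: 10000110 ⊕ 00000001 = 10000111
byte 3: 00001100 ⊕ 10100110 = 10101010
byte 4: 01110011 ⊕ 01010010 = 00100001
byte 5: 00011110 ⊕ 11001010 = 11010100
byte 6: 00011001 ⊕ 01110110 = 01101111
byte 7: 00111111 ⊕ 01010101 = 01101010
byte 8: 10101111 ⊕ 01101111 = 11000000
byte 9: 11000001 ⊕ 01010001 = 10010000
byte 10: 11101101 ⊕ 00110110 = 11011011
byte 11: 10010111 ⊕ 00011001 = 10001110
byte 12: 01101110 ⊕ 10101000 = 11000110
byte 13: 10000001 ⊕ 00011100 = 10011101
byte 14: 00001110 ⊕ 11110111 = 11111001
byte 15: 01111100 ⊕ 00001111 = 01110011

6cec87aa21d46f6ac090db8ec69df973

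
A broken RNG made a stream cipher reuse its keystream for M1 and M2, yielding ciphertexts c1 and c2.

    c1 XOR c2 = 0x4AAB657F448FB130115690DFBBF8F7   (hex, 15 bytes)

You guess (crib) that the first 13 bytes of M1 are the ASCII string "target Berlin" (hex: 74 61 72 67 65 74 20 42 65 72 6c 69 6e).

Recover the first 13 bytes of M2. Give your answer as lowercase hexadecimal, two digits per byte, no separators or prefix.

Since c1 ⊕ c2 = M1 ⊕ M2, XORing with the guessed M1 bytes yields the corresponding M2 bytes: M2 = (c1 ⊕ c2) ⊕ M1.
4a xor 74 = 3e
ab xor 61 = ca
65 xor 72 = 17
7f xor 67 = 18
44 xor 65 = 21
8f xor 74 = fb
b1 xor 20 = 91
30 xor 42 = 72
11 xor 65 = 74
56 xor 72 = 24
90 xor 6c = fc
df xor 69 = b6
bb xor 6e = d5

3eca171821fb91727424fcb6d5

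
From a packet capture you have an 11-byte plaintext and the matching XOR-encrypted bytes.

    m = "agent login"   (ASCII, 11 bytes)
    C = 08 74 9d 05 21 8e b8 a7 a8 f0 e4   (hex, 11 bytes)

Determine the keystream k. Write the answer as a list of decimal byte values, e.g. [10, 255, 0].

Since C = m ⊕ k, XORing both sides with m gives k = m ⊕ C.
01100001 xor 00001000 = 01101001
01100111 xor 01110100 = 00010011
01100101 xor 10011101 = 11111000
01101110 xor 00000101 = 01101011
01110100 xor 00100001 = 01010101
00100000 xor 10001110 = 10101110
01101100 xor 10111000 = 11010100
01101111 xor 10100111 = 11001000
01100111 xor 10101000 = 11001111
01101001 xor 11110000 = 10011001
01101110 xor 11100100 = 10001010

[105, 19, 248, 107, 85, 174, 212, 200, 207, 153, 138]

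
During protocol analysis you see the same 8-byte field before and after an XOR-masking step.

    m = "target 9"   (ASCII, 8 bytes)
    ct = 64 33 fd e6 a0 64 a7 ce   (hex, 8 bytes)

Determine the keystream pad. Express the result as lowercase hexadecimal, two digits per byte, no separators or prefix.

Since ct = m ⊕ pad, XORing both sides with m gives pad = m ⊕ ct.
116 xor 100 =  16
 97 xor  51 =  82
114 xor 253 = 143
103 xor 230 = 129
101 xor 160 = 197
116 xor 100 =  16
 32 xor 167 = 135
 57 xor 206 = 247

10528f81c51087f7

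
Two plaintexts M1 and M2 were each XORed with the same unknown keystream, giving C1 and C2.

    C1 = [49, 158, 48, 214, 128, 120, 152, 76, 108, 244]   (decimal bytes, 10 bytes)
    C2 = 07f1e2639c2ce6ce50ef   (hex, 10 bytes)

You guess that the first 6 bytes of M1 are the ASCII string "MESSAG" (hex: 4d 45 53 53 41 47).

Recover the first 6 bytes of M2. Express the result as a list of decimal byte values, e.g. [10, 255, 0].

First, C1 ⊕ C2 = (M1 ⊕ K) ⊕ (M2 ⊕ K) = M1 ⊕ M2, so the key drops out. Then M2 = (M1 ⊕ M2) ⊕ M1 over the first 6 bytes.
byte 0: (31 xor 07) xor 4d = 36 xor 4d = 7b
byte 1: (9e xor f1) xor 45 = 6f xor 45 = 2a
byte 2: (30 xor e2) xor 53 = d2 xor 53 = 81
byte 3: (d6 xor 63) xor 53 = b5 xor 53 = e6
byte 4: (80 xor 9c) xor 41 = 1c xor 41 = 5d
byte 5: (78 xor 2c) xor 47 = 54 xor 47 = 13

[123, 42, 129, 230, 93, 19]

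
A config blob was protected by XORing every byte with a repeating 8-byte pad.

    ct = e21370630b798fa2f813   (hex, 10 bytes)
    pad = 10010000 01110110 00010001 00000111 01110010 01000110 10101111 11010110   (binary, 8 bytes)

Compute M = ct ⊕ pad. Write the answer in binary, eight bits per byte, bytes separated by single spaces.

01110010 01100101 01100001 01100100 01111001 00111111 00100000 01110100 01101000 01100101

The 8-byte key repeats, so the effective keystream is 90 76 11 07 72 46 af d6 90 76.
byte 0: 226 XOR 144 = 114
byte 1:  19 XOR 118 = 101
byte 2: 112 XOR  17 =  97
byte 3:  99 XOR   7 = 100
byte 4:  11 XOR 114 = 121
byte 5: 121 XOR  70 =  63
byte 6: 143 XOR 175 =  32
byte 7: 162 XOR 214 = 116
byte 8: 248 XOR 144 = 104
byte 9:  19 XOR 118 = 101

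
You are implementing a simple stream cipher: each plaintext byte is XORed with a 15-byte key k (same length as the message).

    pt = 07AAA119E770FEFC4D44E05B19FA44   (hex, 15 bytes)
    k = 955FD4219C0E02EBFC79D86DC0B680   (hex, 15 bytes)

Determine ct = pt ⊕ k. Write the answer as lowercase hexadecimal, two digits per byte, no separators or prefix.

  7 ^ 149 = 146
170 ^  95 = 245
161 ^ 212 = 117
 25 ^  33 =  56
231 ^ 156 = 123
112 ^  14 = 126
254 ^   2 = 252
252 ^ 235 =  23
 77 ^ 252 = 177
 68 ^ 121 =  61
224 ^ 216 =  56
 91 ^ 109 =  54
 25 ^ 192 = 217
250 ^ 182 =  76
 68 ^ 128 = 196

92f575387b7efc17b13d3836d94cc4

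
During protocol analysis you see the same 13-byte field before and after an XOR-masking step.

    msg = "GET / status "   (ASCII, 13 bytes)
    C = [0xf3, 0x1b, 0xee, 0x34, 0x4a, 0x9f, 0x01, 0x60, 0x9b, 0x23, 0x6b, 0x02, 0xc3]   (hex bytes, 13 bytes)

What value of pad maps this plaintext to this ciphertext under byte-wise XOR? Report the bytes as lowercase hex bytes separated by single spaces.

Since C = msg ⊕ pad, XORing both sides with msg gives pad = msg ⊕ C.
47 XOR f3 = b4
45 XOR 1b = 5e
54 XOR ee = ba
20 XOR 34 = 14
2f XOR 4a = 65
20 XOR 9f = bf
73 XOR 01 = 72
74 XOR 60 = 14
61 XOR 9b = fa
74 XOR 23 = 57
75 XOR 6b = 1e
73 XOR 02 = 71
20 XOR c3 = e3

b4 5e ba 14 65 bf 72 14 fa 57 1e 71 e3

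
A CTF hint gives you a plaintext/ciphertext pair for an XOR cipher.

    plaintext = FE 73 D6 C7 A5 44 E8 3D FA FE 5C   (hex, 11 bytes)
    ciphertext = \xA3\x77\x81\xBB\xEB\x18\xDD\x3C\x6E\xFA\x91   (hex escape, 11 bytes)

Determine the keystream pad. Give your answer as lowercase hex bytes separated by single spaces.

5d 04 57 7c 4e 5c 35 01 94 04 cd

Since ciphertext = plaintext ⊕ pad, XORing both sides with plaintext gives pad = plaintext ⊕ ciphertext.
fe xor a3 = 5d
73 xor 77 = 04
d6 xor 81 = 57
c7 xor bb = 7c
a5 xor eb = 4e
44 xor 18 = 5c
e8 xor dd = 35
3d xor 3c = 01
fa xor 6e = 94
fe xor fa = 04
5c xor 91 = cd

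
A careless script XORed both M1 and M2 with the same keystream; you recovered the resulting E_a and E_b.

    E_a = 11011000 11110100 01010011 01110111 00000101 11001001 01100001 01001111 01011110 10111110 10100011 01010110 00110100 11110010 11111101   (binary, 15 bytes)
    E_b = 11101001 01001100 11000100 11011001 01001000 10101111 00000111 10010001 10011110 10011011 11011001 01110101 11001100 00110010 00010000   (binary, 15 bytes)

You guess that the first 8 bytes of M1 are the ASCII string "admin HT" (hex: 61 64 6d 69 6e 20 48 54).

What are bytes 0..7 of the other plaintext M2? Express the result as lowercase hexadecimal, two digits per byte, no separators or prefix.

First, E_a ⊕ E_b = (M1 ⊕ K) ⊕ (M2 ⊕ K) = M1 ⊕ M2, so the key drops out. Then M2 = (M1 ⊕ M2) ⊕ M1 over the first 8 bytes.
byte 0: (d8 xor e9) xor 61 = 31 xor 61 = 50
byte 1: (f4 xor 4c) xor 64 = b8 xor 64 = dc
byte 2: (53 xor c4) xor 6d = 97 xor 6d = fa
byte 3: (77 xor d9) xor 69 = ae xor 69 = c7
byte 4: (05 xor 48) xor 6e = 4d xor 6e = 23
byte 5: (c9 xor af) xor 20 = 66 xor 20 = 46
byte 6: (61 xor 07) xor 48 = 66 xor 48 = 2e
byte 7: (4f xor 91) xor 54 = de xor 54 = 8a

50dcfac723462e8a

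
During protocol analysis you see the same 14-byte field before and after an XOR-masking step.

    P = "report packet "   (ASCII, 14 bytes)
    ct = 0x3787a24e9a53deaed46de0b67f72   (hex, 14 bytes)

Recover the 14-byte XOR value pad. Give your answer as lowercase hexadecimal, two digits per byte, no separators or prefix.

Since ct = P ⊕ pad, XORing both sides with P gives pad = P ⊕ ct.
01110010 xor 00110111 = 01000101
01100101 xor 10000111 = 11100010
01110000 xor 10100010 = 11010010
01101111 xor 01001110 = 00100001
01110010 xor 10011010 = 11101000
01110100 xor 01010011 = 00100111
00100000 xor 11011110 = 11111110
01110000 xor 10101110 = 11011110
01100001 xor 11010100 = 10110101
01100011 xor 01101101 = 00001110
01101011 xor 11100000 = 10001011
01100101 xor 10110110 = 11010011
01110100 xor 01111111 = 00001011
00100000 xor 01110010 = 01010010

45e2d221e827fedeb50e8bd30b52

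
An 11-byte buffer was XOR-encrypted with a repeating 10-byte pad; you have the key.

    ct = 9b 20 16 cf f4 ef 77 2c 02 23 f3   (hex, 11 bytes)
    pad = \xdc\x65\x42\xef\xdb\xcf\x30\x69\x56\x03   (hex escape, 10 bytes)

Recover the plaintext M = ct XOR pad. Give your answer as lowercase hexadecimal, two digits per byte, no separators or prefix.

474554202f20474554202f

The 10-byte key repeats, so the effective keystream is dc 65 42 ef db cf 30 69 56 03 dc.
byte 0: 9b xor dc = 47
byte 1: 20 xor 65 = 45
byte 2: 16 xor 42 = 54
byte 3: cf xor ef = 20
byte 4: f4 xor db = 2f
byte 5: ef xor cf = 20
byte 6: 77 xor 30 = 47
byte 7: 2c xor 69 = 45
byte 8: 02 xor 56 = 54
byte 9: 23 xor 03 = 20
byte 10: f3 xor dc = 2f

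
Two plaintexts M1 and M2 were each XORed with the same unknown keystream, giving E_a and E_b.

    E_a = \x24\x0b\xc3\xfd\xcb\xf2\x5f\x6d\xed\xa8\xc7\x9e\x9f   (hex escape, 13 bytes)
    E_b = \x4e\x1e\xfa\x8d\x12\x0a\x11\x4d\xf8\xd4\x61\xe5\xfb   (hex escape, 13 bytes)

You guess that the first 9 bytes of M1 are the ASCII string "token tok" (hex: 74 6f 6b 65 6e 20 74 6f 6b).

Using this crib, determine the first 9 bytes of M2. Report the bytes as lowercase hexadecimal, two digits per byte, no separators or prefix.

First, E_a ⊕ E_b = (M1 ⊕ K) ⊕ (M2 ⊕ K) = M1 ⊕ M2, so the key drops out. Then M2 = (M1 ⊕ M2) ⊕ M1 over the first 9 bytes.
byte 0: (24 ^ 4e) ^ 74 = 6a ^ 74 = 1e
byte 1: (0b ^ 1e) ^ 6f = 15 ^ 6f = 7a
byte 2: (c3 ^ fa) ^ 6b = 39 ^ 6b = 52
byte 3: (fd ^ 8d) ^ 65 = 70 ^ 65 = 15
byte 4: (cb ^ 12) ^ 6e = d9 ^ 6e = b7
byte 5: (f2 ^ 0a) ^ 20 = f8 ^ 20 = d8
byte 6: (5f ^ 11) ^ 74 = 4e ^ 74 = 3a
byte 7: (6d ^ 4d) ^ 6f = 20 ^ 6f = 4f
byte 8: (ed ^ f8) ^ 6b = 15 ^ 6b = 7e

1e7a5215b7d83a4f7e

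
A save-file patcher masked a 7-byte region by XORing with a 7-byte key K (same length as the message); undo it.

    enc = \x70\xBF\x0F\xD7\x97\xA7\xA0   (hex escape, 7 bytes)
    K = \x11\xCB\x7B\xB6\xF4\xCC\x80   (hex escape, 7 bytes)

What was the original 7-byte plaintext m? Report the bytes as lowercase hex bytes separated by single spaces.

70 ^ 11 = 61
bf ^ cb = 74
0f ^ 7b = 74
d7 ^ b6 = 61
97 ^ f4 = 63
a7 ^ cc = 6b
a0 ^ 80 = 20

61 74 74 61 63 6b 20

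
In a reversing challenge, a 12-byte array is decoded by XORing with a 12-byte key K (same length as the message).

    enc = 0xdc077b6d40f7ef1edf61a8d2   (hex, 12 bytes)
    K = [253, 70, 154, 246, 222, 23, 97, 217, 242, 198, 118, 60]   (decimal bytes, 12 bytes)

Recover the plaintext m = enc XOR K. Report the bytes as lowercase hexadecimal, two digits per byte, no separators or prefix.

2141e19b9ee08ec72da7deee

dc ^ fd = 21
07 ^ 46 = 41
7b ^ 9a = e1
6d ^ f6 = 9b
40 ^ de = 9e
f7 ^ 17 = e0
ef ^ 61 = 8e
1e ^ d9 = c7
df ^ f2 = 2d
61 ^ c6 = a7
a8 ^ 76 = de
d2 ^ 3c = ee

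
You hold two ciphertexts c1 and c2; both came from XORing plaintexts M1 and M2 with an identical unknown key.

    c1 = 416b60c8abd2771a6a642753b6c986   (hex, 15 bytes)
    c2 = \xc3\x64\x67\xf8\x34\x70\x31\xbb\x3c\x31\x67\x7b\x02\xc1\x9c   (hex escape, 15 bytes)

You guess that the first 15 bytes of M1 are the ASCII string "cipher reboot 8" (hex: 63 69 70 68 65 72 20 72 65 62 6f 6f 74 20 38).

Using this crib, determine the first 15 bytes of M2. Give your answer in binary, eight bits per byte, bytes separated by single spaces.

11100001 01100110 01110111 01011000 11111010 11010000 01100110 11010011 00110011 00110111 00101111 01000111 11000000 00101000 00100010

First, c1 ⊕ c2 = (M1 ⊕ K) ⊕ (M2 ⊕ K) = M1 ⊕ M2, so the key drops out. Then M2 = (M1 ⊕ M2) ⊕ M1 over the first 15 bytes.
byte 0: (41 xor c3) xor 63 = 82 xor 63 = e1
byte 1: (6b xor 64) xor 69 = 0f xor 69 = 66
byte 2: (60 xor 67) xor 70 = 07 xor 70 = 77
byte 3: (c8 xor f8) xor 68 = 30 xor 68 = 58
byte 4: (ab xor 34) xor 65 = 9f xor 65 = fa
byte 5: (d2 xor 70) xor 72 = a2 xor 72 = d0
byte 6: (77 xor 31) xor 20 = 46 xor 20 = 66
byte 7: (1a xor bb) xor 72 = a1 xor 72 = d3
byte 8: (6a xor 3c) xor 65 = 56 xor 65 = 33
byte 9: (64 xor 31) xor 62 = 55 xor 62 = 37
byte 10: (27 xor 67) xor 6f = 40 xor 6f = 2f
byte 11: (53 xor 7b) xor 6f = 28 xor 6f = 47
byte 12: (b6 xor 02) xor 74 = b4 xor 74 = c0
byte 13: (c9 xor c1) xor 20 = 08 xor 20 = 28
byte 14: (86 xor 9c) xor 38 = 1a xor 38 = 22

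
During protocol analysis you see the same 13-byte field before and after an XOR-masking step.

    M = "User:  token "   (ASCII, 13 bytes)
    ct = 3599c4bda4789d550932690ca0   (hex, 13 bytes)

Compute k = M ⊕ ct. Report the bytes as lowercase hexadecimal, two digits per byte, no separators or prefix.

Since ct = M ⊕ k, XORing both sides with M gives k = M ⊕ ct.
byte 0:  85 XOR  53 =  96
byte 1: 115 XOR 153 = 234
byte 2: 101 XOR 196 = 161
byte 3: 114 XOR 189 = 207
byte 4:  58 XOR 164 = 158
byte 5:  32 XOR 120 =  88
byte 6:  32 XOR 157 = 189
byte 7: 116 XOR  85 =  33
byte 8: 111 XOR   9 = 102
byte 9: 107 XOR  50 =  89
byte 10: 101 XOR 105 =  12
byte 11: 110 XOR  12 =  98
byte 12:  32 XOR 160 = 128

60eaa1cf9e58bd2166590c6280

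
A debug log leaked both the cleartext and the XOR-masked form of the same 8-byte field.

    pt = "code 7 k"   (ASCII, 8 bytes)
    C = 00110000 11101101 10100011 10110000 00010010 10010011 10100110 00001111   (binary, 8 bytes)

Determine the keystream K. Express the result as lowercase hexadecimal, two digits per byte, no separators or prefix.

Since C = pt ⊕ K, XORing both sides with pt gives K = pt ⊕ C.
byte 0: 63 ⊕ 30 = 53
byte 1: 6f ⊕ ed = 82
byte 2: 64 ⊕ a3 = c7
byte 3: 65 ⊕ b0 = d5
byte 4: 20 ⊕ 12 = 32
byte 5: 37 ⊕ 93 = a4
byte 6: 20 ⊕ a6 = 86
byte 7: 6b ⊕ 0f = 64

5382c7d532a48664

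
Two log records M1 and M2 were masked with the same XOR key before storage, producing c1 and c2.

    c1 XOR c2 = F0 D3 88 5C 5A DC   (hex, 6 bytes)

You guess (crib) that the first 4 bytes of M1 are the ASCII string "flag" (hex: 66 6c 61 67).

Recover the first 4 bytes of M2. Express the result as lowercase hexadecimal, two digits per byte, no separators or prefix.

Since c1 ⊕ c2 = M1 ⊕ M2, XORing with the guessed M1 bytes yields the corresponding M2 bytes: M2 = (c1 ⊕ c2) ⊕ M1.
f0 ^ 66 = 96
d3 ^ 6c = bf
88 ^ 61 = e9
5c ^ 67 = 3b

96bfe93b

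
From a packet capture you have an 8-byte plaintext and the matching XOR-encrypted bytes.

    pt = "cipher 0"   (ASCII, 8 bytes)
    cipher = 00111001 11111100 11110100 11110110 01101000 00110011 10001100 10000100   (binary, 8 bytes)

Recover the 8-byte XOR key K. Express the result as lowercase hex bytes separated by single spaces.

5a 95 84 9e 0d 41 ac b4

Since cipher = pt ⊕ K, XORing both sides with pt gives K = pt ⊕ cipher.
byte 0:  99 ^  57 =  90
byte 1: 105 ^ 252 = 149
byte 2: 112 ^ 244 = 132
byte 3: 104 ^ 246 = 158
byte 4: 101 ^ 104 =  13
byte 5: 114 ^  51 =  65
byte 6:  32 ^ 140 = 172
byte 7:  48 ^ 132 = 180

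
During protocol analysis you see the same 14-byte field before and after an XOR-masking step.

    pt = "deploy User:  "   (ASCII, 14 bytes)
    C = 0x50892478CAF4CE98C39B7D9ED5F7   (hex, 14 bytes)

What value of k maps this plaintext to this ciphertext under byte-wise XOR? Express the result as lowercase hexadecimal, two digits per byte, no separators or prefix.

34ec5414a58deecdb0fe0fa4f5d7

Since C = pt ⊕ k, XORing both sides with pt gives k = pt ⊕ C.
byte 0: 01100100 xor 01010000 = 00110100
byte 1: 01100101 xor 10001001 = 11101100
byte 2: 01110000 xor 00100100 = 01010100
byte 3: 01101100 xor 01111000 = 00010100
byte 4: 01101111 xor 11001010 = 10100101
byte 5: 01111001 xor 11110100 = 10001101
byte 6: 00100000 xor 11001110 = 11101110
byte 7: 01010101 xor 10011000 = 11001101
byte 8: 01110011 xor 11000011 = 10110000
byte 9: 01100101 xor 10011011 = 11111110
byte 10: 01110010 xor 01111101 = 00001111
byte 11: 00111010 xor 10011110 = 10100100
byte 12: 00100000 xor 11010101 = 11110101
byte 13: 00100000 xor 11110111 = 11010111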